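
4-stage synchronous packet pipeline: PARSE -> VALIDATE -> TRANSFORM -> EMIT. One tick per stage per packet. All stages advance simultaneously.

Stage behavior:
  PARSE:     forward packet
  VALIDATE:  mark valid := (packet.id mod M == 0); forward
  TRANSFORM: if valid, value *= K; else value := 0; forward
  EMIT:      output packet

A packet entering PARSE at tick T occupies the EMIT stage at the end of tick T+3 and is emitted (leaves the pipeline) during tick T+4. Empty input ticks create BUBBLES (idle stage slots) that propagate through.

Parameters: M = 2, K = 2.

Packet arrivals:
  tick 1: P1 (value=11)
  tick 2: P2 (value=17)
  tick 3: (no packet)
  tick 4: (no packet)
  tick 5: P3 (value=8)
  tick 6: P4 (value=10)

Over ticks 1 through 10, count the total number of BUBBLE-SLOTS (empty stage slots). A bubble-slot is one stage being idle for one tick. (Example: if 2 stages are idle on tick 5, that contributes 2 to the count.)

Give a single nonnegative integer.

Answer: 24

Derivation:
Tick 1: [PARSE:P1(v=11,ok=F), VALIDATE:-, TRANSFORM:-, EMIT:-] out:-; bubbles=3
Tick 2: [PARSE:P2(v=17,ok=F), VALIDATE:P1(v=11,ok=F), TRANSFORM:-, EMIT:-] out:-; bubbles=2
Tick 3: [PARSE:-, VALIDATE:P2(v=17,ok=T), TRANSFORM:P1(v=0,ok=F), EMIT:-] out:-; bubbles=2
Tick 4: [PARSE:-, VALIDATE:-, TRANSFORM:P2(v=34,ok=T), EMIT:P1(v=0,ok=F)] out:-; bubbles=2
Tick 5: [PARSE:P3(v=8,ok=F), VALIDATE:-, TRANSFORM:-, EMIT:P2(v=34,ok=T)] out:P1(v=0); bubbles=2
Tick 6: [PARSE:P4(v=10,ok=F), VALIDATE:P3(v=8,ok=F), TRANSFORM:-, EMIT:-] out:P2(v=34); bubbles=2
Tick 7: [PARSE:-, VALIDATE:P4(v=10,ok=T), TRANSFORM:P3(v=0,ok=F), EMIT:-] out:-; bubbles=2
Tick 8: [PARSE:-, VALIDATE:-, TRANSFORM:P4(v=20,ok=T), EMIT:P3(v=0,ok=F)] out:-; bubbles=2
Tick 9: [PARSE:-, VALIDATE:-, TRANSFORM:-, EMIT:P4(v=20,ok=T)] out:P3(v=0); bubbles=3
Tick 10: [PARSE:-, VALIDATE:-, TRANSFORM:-, EMIT:-] out:P4(v=20); bubbles=4
Total bubble-slots: 24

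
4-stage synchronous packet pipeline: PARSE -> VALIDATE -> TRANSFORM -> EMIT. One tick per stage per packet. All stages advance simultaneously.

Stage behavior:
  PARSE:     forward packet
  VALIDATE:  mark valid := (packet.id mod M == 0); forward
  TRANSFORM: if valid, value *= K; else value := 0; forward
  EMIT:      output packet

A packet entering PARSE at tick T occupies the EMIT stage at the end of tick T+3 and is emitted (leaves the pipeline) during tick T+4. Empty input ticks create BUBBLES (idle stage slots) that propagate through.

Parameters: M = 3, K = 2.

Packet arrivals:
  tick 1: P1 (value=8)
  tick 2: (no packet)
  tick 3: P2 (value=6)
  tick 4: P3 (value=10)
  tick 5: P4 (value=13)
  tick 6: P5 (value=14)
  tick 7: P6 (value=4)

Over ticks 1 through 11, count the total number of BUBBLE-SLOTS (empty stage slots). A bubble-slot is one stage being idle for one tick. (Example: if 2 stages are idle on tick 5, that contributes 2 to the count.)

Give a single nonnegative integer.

Tick 1: [PARSE:P1(v=8,ok=F), VALIDATE:-, TRANSFORM:-, EMIT:-] out:-; bubbles=3
Tick 2: [PARSE:-, VALIDATE:P1(v=8,ok=F), TRANSFORM:-, EMIT:-] out:-; bubbles=3
Tick 3: [PARSE:P2(v=6,ok=F), VALIDATE:-, TRANSFORM:P1(v=0,ok=F), EMIT:-] out:-; bubbles=2
Tick 4: [PARSE:P3(v=10,ok=F), VALIDATE:P2(v=6,ok=F), TRANSFORM:-, EMIT:P1(v=0,ok=F)] out:-; bubbles=1
Tick 5: [PARSE:P4(v=13,ok=F), VALIDATE:P3(v=10,ok=T), TRANSFORM:P2(v=0,ok=F), EMIT:-] out:P1(v=0); bubbles=1
Tick 6: [PARSE:P5(v=14,ok=F), VALIDATE:P4(v=13,ok=F), TRANSFORM:P3(v=20,ok=T), EMIT:P2(v=0,ok=F)] out:-; bubbles=0
Tick 7: [PARSE:P6(v=4,ok=F), VALIDATE:P5(v=14,ok=F), TRANSFORM:P4(v=0,ok=F), EMIT:P3(v=20,ok=T)] out:P2(v=0); bubbles=0
Tick 8: [PARSE:-, VALIDATE:P6(v=4,ok=T), TRANSFORM:P5(v=0,ok=F), EMIT:P4(v=0,ok=F)] out:P3(v=20); bubbles=1
Tick 9: [PARSE:-, VALIDATE:-, TRANSFORM:P6(v=8,ok=T), EMIT:P5(v=0,ok=F)] out:P4(v=0); bubbles=2
Tick 10: [PARSE:-, VALIDATE:-, TRANSFORM:-, EMIT:P6(v=8,ok=T)] out:P5(v=0); bubbles=3
Tick 11: [PARSE:-, VALIDATE:-, TRANSFORM:-, EMIT:-] out:P6(v=8); bubbles=4
Total bubble-slots: 20

Answer: 20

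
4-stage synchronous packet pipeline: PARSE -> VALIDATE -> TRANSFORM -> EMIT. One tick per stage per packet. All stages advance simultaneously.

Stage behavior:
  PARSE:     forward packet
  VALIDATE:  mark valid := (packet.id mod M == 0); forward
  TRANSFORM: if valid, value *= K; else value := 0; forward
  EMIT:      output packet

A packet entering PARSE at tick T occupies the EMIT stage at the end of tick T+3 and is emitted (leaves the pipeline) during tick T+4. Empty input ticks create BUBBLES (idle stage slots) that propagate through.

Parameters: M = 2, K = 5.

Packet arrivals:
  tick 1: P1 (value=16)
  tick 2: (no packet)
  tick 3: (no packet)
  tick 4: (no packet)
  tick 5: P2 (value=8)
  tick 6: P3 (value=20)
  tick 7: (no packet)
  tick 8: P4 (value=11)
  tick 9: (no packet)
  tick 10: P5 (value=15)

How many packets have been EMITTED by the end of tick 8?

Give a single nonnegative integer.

Answer: 1

Derivation:
Tick 1: [PARSE:P1(v=16,ok=F), VALIDATE:-, TRANSFORM:-, EMIT:-] out:-; in:P1
Tick 2: [PARSE:-, VALIDATE:P1(v=16,ok=F), TRANSFORM:-, EMIT:-] out:-; in:-
Tick 3: [PARSE:-, VALIDATE:-, TRANSFORM:P1(v=0,ok=F), EMIT:-] out:-; in:-
Tick 4: [PARSE:-, VALIDATE:-, TRANSFORM:-, EMIT:P1(v=0,ok=F)] out:-; in:-
Tick 5: [PARSE:P2(v=8,ok=F), VALIDATE:-, TRANSFORM:-, EMIT:-] out:P1(v=0); in:P2
Tick 6: [PARSE:P3(v=20,ok=F), VALIDATE:P2(v=8,ok=T), TRANSFORM:-, EMIT:-] out:-; in:P3
Tick 7: [PARSE:-, VALIDATE:P3(v=20,ok=F), TRANSFORM:P2(v=40,ok=T), EMIT:-] out:-; in:-
Tick 8: [PARSE:P4(v=11,ok=F), VALIDATE:-, TRANSFORM:P3(v=0,ok=F), EMIT:P2(v=40,ok=T)] out:-; in:P4
Emitted by tick 8: ['P1']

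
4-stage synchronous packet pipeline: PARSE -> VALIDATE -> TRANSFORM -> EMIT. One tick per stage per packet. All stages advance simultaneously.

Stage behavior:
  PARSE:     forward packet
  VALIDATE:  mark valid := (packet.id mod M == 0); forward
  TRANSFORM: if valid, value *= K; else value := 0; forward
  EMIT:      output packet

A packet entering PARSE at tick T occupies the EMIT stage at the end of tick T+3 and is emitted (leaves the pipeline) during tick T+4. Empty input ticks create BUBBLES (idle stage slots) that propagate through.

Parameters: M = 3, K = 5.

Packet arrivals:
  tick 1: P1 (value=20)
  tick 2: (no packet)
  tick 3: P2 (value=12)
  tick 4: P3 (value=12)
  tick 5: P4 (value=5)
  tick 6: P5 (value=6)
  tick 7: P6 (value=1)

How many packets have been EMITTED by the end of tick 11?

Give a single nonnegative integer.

Answer: 6

Derivation:
Tick 1: [PARSE:P1(v=20,ok=F), VALIDATE:-, TRANSFORM:-, EMIT:-] out:-; in:P1
Tick 2: [PARSE:-, VALIDATE:P1(v=20,ok=F), TRANSFORM:-, EMIT:-] out:-; in:-
Tick 3: [PARSE:P2(v=12,ok=F), VALIDATE:-, TRANSFORM:P1(v=0,ok=F), EMIT:-] out:-; in:P2
Tick 4: [PARSE:P3(v=12,ok=F), VALIDATE:P2(v=12,ok=F), TRANSFORM:-, EMIT:P1(v=0,ok=F)] out:-; in:P3
Tick 5: [PARSE:P4(v=5,ok=F), VALIDATE:P3(v=12,ok=T), TRANSFORM:P2(v=0,ok=F), EMIT:-] out:P1(v=0); in:P4
Tick 6: [PARSE:P5(v=6,ok=F), VALIDATE:P4(v=5,ok=F), TRANSFORM:P3(v=60,ok=T), EMIT:P2(v=0,ok=F)] out:-; in:P5
Tick 7: [PARSE:P6(v=1,ok=F), VALIDATE:P5(v=6,ok=F), TRANSFORM:P4(v=0,ok=F), EMIT:P3(v=60,ok=T)] out:P2(v=0); in:P6
Tick 8: [PARSE:-, VALIDATE:P6(v=1,ok=T), TRANSFORM:P5(v=0,ok=F), EMIT:P4(v=0,ok=F)] out:P3(v=60); in:-
Tick 9: [PARSE:-, VALIDATE:-, TRANSFORM:P6(v=5,ok=T), EMIT:P5(v=0,ok=F)] out:P4(v=0); in:-
Tick 10: [PARSE:-, VALIDATE:-, TRANSFORM:-, EMIT:P6(v=5,ok=T)] out:P5(v=0); in:-
Tick 11: [PARSE:-, VALIDATE:-, TRANSFORM:-, EMIT:-] out:P6(v=5); in:-
Emitted by tick 11: ['P1', 'P2', 'P3', 'P4', 'P5', 'P6']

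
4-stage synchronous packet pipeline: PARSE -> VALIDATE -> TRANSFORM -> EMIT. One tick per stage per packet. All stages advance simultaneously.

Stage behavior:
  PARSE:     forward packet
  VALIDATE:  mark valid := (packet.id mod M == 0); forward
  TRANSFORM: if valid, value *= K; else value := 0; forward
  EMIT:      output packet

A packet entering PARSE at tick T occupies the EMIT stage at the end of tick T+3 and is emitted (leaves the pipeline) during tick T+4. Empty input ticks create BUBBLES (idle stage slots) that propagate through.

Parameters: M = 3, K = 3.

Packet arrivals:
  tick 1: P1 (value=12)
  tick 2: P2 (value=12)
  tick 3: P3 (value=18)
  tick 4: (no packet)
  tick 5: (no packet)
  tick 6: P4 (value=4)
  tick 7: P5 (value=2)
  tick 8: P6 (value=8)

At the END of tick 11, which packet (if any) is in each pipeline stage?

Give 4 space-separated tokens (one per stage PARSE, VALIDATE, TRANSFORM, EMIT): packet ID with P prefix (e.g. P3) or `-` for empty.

Tick 1: [PARSE:P1(v=12,ok=F), VALIDATE:-, TRANSFORM:-, EMIT:-] out:-; in:P1
Tick 2: [PARSE:P2(v=12,ok=F), VALIDATE:P1(v=12,ok=F), TRANSFORM:-, EMIT:-] out:-; in:P2
Tick 3: [PARSE:P3(v=18,ok=F), VALIDATE:P2(v=12,ok=F), TRANSFORM:P1(v=0,ok=F), EMIT:-] out:-; in:P3
Tick 4: [PARSE:-, VALIDATE:P3(v=18,ok=T), TRANSFORM:P2(v=0,ok=F), EMIT:P1(v=0,ok=F)] out:-; in:-
Tick 5: [PARSE:-, VALIDATE:-, TRANSFORM:P3(v=54,ok=T), EMIT:P2(v=0,ok=F)] out:P1(v=0); in:-
Tick 6: [PARSE:P4(v=4,ok=F), VALIDATE:-, TRANSFORM:-, EMIT:P3(v=54,ok=T)] out:P2(v=0); in:P4
Tick 7: [PARSE:P5(v=2,ok=F), VALIDATE:P4(v=4,ok=F), TRANSFORM:-, EMIT:-] out:P3(v=54); in:P5
Tick 8: [PARSE:P6(v=8,ok=F), VALIDATE:P5(v=2,ok=F), TRANSFORM:P4(v=0,ok=F), EMIT:-] out:-; in:P6
Tick 9: [PARSE:-, VALIDATE:P6(v=8,ok=T), TRANSFORM:P5(v=0,ok=F), EMIT:P4(v=0,ok=F)] out:-; in:-
Tick 10: [PARSE:-, VALIDATE:-, TRANSFORM:P6(v=24,ok=T), EMIT:P5(v=0,ok=F)] out:P4(v=0); in:-
Tick 11: [PARSE:-, VALIDATE:-, TRANSFORM:-, EMIT:P6(v=24,ok=T)] out:P5(v=0); in:-
At end of tick 11: ['-', '-', '-', 'P6']

Answer: - - - P6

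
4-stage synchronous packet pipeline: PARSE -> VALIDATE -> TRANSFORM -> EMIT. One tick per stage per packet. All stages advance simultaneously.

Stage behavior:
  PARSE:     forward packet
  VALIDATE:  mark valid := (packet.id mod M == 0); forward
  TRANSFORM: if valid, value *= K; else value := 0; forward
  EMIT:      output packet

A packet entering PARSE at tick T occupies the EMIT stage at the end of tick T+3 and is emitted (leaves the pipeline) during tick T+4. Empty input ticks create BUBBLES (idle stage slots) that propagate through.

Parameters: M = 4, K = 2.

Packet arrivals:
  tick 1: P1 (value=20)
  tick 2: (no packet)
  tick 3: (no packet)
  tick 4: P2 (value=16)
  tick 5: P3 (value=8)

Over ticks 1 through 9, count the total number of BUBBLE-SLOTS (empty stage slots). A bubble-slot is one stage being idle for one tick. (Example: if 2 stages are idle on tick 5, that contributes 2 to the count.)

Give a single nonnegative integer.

Answer: 24

Derivation:
Tick 1: [PARSE:P1(v=20,ok=F), VALIDATE:-, TRANSFORM:-, EMIT:-] out:-; bubbles=3
Tick 2: [PARSE:-, VALIDATE:P1(v=20,ok=F), TRANSFORM:-, EMIT:-] out:-; bubbles=3
Tick 3: [PARSE:-, VALIDATE:-, TRANSFORM:P1(v=0,ok=F), EMIT:-] out:-; bubbles=3
Tick 4: [PARSE:P2(v=16,ok=F), VALIDATE:-, TRANSFORM:-, EMIT:P1(v=0,ok=F)] out:-; bubbles=2
Tick 5: [PARSE:P3(v=8,ok=F), VALIDATE:P2(v=16,ok=F), TRANSFORM:-, EMIT:-] out:P1(v=0); bubbles=2
Tick 6: [PARSE:-, VALIDATE:P3(v=8,ok=F), TRANSFORM:P2(v=0,ok=F), EMIT:-] out:-; bubbles=2
Tick 7: [PARSE:-, VALIDATE:-, TRANSFORM:P3(v=0,ok=F), EMIT:P2(v=0,ok=F)] out:-; bubbles=2
Tick 8: [PARSE:-, VALIDATE:-, TRANSFORM:-, EMIT:P3(v=0,ok=F)] out:P2(v=0); bubbles=3
Tick 9: [PARSE:-, VALIDATE:-, TRANSFORM:-, EMIT:-] out:P3(v=0); bubbles=4
Total bubble-slots: 24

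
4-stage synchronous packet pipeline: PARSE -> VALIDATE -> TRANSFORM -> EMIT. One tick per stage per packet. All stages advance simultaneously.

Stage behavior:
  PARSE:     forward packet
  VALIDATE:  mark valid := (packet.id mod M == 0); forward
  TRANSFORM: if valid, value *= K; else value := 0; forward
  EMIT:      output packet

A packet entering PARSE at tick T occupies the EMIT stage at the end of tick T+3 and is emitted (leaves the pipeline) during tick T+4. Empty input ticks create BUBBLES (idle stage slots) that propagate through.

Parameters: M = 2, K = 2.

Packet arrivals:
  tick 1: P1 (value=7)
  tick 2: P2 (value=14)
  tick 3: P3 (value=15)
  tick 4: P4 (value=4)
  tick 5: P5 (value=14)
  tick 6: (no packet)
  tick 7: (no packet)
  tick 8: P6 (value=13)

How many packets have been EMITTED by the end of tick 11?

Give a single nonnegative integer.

Tick 1: [PARSE:P1(v=7,ok=F), VALIDATE:-, TRANSFORM:-, EMIT:-] out:-; in:P1
Tick 2: [PARSE:P2(v=14,ok=F), VALIDATE:P1(v=7,ok=F), TRANSFORM:-, EMIT:-] out:-; in:P2
Tick 3: [PARSE:P3(v=15,ok=F), VALIDATE:P2(v=14,ok=T), TRANSFORM:P1(v=0,ok=F), EMIT:-] out:-; in:P3
Tick 4: [PARSE:P4(v=4,ok=F), VALIDATE:P3(v=15,ok=F), TRANSFORM:P2(v=28,ok=T), EMIT:P1(v=0,ok=F)] out:-; in:P4
Tick 5: [PARSE:P5(v=14,ok=F), VALIDATE:P4(v=4,ok=T), TRANSFORM:P3(v=0,ok=F), EMIT:P2(v=28,ok=T)] out:P1(v=0); in:P5
Tick 6: [PARSE:-, VALIDATE:P5(v=14,ok=F), TRANSFORM:P4(v=8,ok=T), EMIT:P3(v=0,ok=F)] out:P2(v=28); in:-
Tick 7: [PARSE:-, VALIDATE:-, TRANSFORM:P5(v=0,ok=F), EMIT:P4(v=8,ok=T)] out:P3(v=0); in:-
Tick 8: [PARSE:P6(v=13,ok=F), VALIDATE:-, TRANSFORM:-, EMIT:P5(v=0,ok=F)] out:P4(v=8); in:P6
Tick 9: [PARSE:-, VALIDATE:P6(v=13,ok=T), TRANSFORM:-, EMIT:-] out:P5(v=0); in:-
Tick 10: [PARSE:-, VALIDATE:-, TRANSFORM:P6(v=26,ok=T), EMIT:-] out:-; in:-
Tick 11: [PARSE:-, VALIDATE:-, TRANSFORM:-, EMIT:P6(v=26,ok=T)] out:-; in:-
Emitted by tick 11: ['P1', 'P2', 'P3', 'P4', 'P5']

Answer: 5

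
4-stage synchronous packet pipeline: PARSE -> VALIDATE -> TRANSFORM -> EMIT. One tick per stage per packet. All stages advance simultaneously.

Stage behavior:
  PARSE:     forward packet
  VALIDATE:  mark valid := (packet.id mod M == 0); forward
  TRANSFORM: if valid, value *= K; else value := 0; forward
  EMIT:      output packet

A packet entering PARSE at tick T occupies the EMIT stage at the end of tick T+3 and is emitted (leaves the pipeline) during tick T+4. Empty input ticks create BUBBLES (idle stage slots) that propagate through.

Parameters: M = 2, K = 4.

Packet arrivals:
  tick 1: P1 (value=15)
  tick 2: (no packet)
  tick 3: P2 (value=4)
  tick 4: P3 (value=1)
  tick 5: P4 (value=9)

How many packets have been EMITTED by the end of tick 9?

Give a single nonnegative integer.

Tick 1: [PARSE:P1(v=15,ok=F), VALIDATE:-, TRANSFORM:-, EMIT:-] out:-; in:P1
Tick 2: [PARSE:-, VALIDATE:P1(v=15,ok=F), TRANSFORM:-, EMIT:-] out:-; in:-
Tick 3: [PARSE:P2(v=4,ok=F), VALIDATE:-, TRANSFORM:P1(v=0,ok=F), EMIT:-] out:-; in:P2
Tick 4: [PARSE:P3(v=1,ok=F), VALIDATE:P2(v=4,ok=T), TRANSFORM:-, EMIT:P1(v=0,ok=F)] out:-; in:P3
Tick 5: [PARSE:P4(v=9,ok=F), VALIDATE:P3(v=1,ok=F), TRANSFORM:P2(v=16,ok=T), EMIT:-] out:P1(v=0); in:P4
Tick 6: [PARSE:-, VALIDATE:P4(v=9,ok=T), TRANSFORM:P3(v=0,ok=F), EMIT:P2(v=16,ok=T)] out:-; in:-
Tick 7: [PARSE:-, VALIDATE:-, TRANSFORM:P4(v=36,ok=T), EMIT:P3(v=0,ok=F)] out:P2(v=16); in:-
Tick 8: [PARSE:-, VALIDATE:-, TRANSFORM:-, EMIT:P4(v=36,ok=T)] out:P3(v=0); in:-
Tick 9: [PARSE:-, VALIDATE:-, TRANSFORM:-, EMIT:-] out:P4(v=36); in:-
Emitted by tick 9: ['P1', 'P2', 'P3', 'P4']

Answer: 4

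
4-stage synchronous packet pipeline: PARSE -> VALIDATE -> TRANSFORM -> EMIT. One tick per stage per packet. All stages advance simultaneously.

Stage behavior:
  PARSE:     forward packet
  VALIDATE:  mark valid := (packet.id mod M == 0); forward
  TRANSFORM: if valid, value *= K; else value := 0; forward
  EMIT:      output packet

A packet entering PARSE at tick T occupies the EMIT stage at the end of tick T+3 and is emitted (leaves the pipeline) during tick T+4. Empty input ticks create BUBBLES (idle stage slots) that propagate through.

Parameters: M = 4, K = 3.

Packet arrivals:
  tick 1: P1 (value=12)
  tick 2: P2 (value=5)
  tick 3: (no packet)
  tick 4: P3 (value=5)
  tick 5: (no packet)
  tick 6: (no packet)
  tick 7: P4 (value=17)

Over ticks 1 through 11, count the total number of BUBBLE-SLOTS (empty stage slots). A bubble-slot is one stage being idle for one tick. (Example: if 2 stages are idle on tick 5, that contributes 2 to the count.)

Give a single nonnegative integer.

Answer: 28

Derivation:
Tick 1: [PARSE:P1(v=12,ok=F), VALIDATE:-, TRANSFORM:-, EMIT:-] out:-; bubbles=3
Tick 2: [PARSE:P2(v=5,ok=F), VALIDATE:P1(v=12,ok=F), TRANSFORM:-, EMIT:-] out:-; bubbles=2
Tick 3: [PARSE:-, VALIDATE:P2(v=5,ok=F), TRANSFORM:P1(v=0,ok=F), EMIT:-] out:-; bubbles=2
Tick 4: [PARSE:P3(v=5,ok=F), VALIDATE:-, TRANSFORM:P2(v=0,ok=F), EMIT:P1(v=0,ok=F)] out:-; bubbles=1
Tick 5: [PARSE:-, VALIDATE:P3(v=5,ok=F), TRANSFORM:-, EMIT:P2(v=0,ok=F)] out:P1(v=0); bubbles=2
Tick 6: [PARSE:-, VALIDATE:-, TRANSFORM:P3(v=0,ok=F), EMIT:-] out:P2(v=0); bubbles=3
Tick 7: [PARSE:P4(v=17,ok=F), VALIDATE:-, TRANSFORM:-, EMIT:P3(v=0,ok=F)] out:-; bubbles=2
Tick 8: [PARSE:-, VALIDATE:P4(v=17,ok=T), TRANSFORM:-, EMIT:-] out:P3(v=0); bubbles=3
Tick 9: [PARSE:-, VALIDATE:-, TRANSFORM:P4(v=51,ok=T), EMIT:-] out:-; bubbles=3
Tick 10: [PARSE:-, VALIDATE:-, TRANSFORM:-, EMIT:P4(v=51,ok=T)] out:-; bubbles=3
Tick 11: [PARSE:-, VALIDATE:-, TRANSFORM:-, EMIT:-] out:P4(v=51); bubbles=4
Total bubble-slots: 28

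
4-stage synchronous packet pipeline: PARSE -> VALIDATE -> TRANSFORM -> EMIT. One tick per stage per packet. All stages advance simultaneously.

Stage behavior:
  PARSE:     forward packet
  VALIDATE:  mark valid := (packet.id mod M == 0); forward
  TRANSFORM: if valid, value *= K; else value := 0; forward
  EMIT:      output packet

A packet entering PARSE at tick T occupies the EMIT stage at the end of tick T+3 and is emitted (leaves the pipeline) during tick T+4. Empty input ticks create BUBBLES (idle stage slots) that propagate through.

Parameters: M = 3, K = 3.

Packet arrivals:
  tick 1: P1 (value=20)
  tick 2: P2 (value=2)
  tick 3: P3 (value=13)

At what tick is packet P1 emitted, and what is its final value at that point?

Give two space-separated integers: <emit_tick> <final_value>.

Answer: 5 0

Derivation:
Tick 1: [PARSE:P1(v=20,ok=F), VALIDATE:-, TRANSFORM:-, EMIT:-] out:-; in:P1
Tick 2: [PARSE:P2(v=2,ok=F), VALIDATE:P1(v=20,ok=F), TRANSFORM:-, EMIT:-] out:-; in:P2
Tick 3: [PARSE:P3(v=13,ok=F), VALIDATE:P2(v=2,ok=F), TRANSFORM:P1(v=0,ok=F), EMIT:-] out:-; in:P3
Tick 4: [PARSE:-, VALIDATE:P3(v=13,ok=T), TRANSFORM:P2(v=0,ok=F), EMIT:P1(v=0,ok=F)] out:-; in:-
Tick 5: [PARSE:-, VALIDATE:-, TRANSFORM:P3(v=39,ok=T), EMIT:P2(v=0,ok=F)] out:P1(v=0); in:-
Tick 6: [PARSE:-, VALIDATE:-, TRANSFORM:-, EMIT:P3(v=39,ok=T)] out:P2(v=0); in:-
Tick 7: [PARSE:-, VALIDATE:-, TRANSFORM:-, EMIT:-] out:P3(v=39); in:-
P1: arrives tick 1, valid=False (id=1, id%3=1), emit tick 5, final value 0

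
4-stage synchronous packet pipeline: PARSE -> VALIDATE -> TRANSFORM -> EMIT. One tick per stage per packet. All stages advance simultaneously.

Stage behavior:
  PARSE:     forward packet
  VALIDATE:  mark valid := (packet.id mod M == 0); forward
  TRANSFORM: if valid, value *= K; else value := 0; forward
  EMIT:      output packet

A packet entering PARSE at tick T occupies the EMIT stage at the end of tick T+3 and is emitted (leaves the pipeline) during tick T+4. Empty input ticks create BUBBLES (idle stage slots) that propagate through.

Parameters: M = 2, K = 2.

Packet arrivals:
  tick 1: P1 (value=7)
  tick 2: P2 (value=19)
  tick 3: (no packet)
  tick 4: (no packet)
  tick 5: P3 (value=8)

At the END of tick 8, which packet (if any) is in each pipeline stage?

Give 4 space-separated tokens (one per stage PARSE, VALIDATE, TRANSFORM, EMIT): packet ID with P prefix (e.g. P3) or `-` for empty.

Tick 1: [PARSE:P1(v=7,ok=F), VALIDATE:-, TRANSFORM:-, EMIT:-] out:-; in:P1
Tick 2: [PARSE:P2(v=19,ok=F), VALIDATE:P1(v=7,ok=F), TRANSFORM:-, EMIT:-] out:-; in:P2
Tick 3: [PARSE:-, VALIDATE:P2(v=19,ok=T), TRANSFORM:P1(v=0,ok=F), EMIT:-] out:-; in:-
Tick 4: [PARSE:-, VALIDATE:-, TRANSFORM:P2(v=38,ok=T), EMIT:P1(v=0,ok=F)] out:-; in:-
Tick 5: [PARSE:P3(v=8,ok=F), VALIDATE:-, TRANSFORM:-, EMIT:P2(v=38,ok=T)] out:P1(v=0); in:P3
Tick 6: [PARSE:-, VALIDATE:P3(v=8,ok=F), TRANSFORM:-, EMIT:-] out:P2(v=38); in:-
Tick 7: [PARSE:-, VALIDATE:-, TRANSFORM:P3(v=0,ok=F), EMIT:-] out:-; in:-
Tick 8: [PARSE:-, VALIDATE:-, TRANSFORM:-, EMIT:P3(v=0,ok=F)] out:-; in:-
At end of tick 8: ['-', '-', '-', 'P3']

Answer: - - - P3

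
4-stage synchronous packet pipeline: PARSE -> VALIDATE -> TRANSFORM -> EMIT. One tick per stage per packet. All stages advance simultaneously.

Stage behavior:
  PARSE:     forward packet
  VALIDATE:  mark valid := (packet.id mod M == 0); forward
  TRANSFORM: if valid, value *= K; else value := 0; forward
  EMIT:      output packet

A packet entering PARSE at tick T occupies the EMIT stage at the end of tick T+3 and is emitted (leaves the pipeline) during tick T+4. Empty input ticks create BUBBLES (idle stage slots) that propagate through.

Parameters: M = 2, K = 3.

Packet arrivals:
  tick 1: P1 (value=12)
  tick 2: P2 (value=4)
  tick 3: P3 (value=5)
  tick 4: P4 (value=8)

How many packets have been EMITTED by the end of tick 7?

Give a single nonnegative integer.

Answer: 3

Derivation:
Tick 1: [PARSE:P1(v=12,ok=F), VALIDATE:-, TRANSFORM:-, EMIT:-] out:-; in:P1
Tick 2: [PARSE:P2(v=4,ok=F), VALIDATE:P1(v=12,ok=F), TRANSFORM:-, EMIT:-] out:-; in:P2
Tick 3: [PARSE:P3(v=5,ok=F), VALIDATE:P2(v=4,ok=T), TRANSFORM:P1(v=0,ok=F), EMIT:-] out:-; in:P3
Tick 4: [PARSE:P4(v=8,ok=F), VALIDATE:P3(v=5,ok=F), TRANSFORM:P2(v=12,ok=T), EMIT:P1(v=0,ok=F)] out:-; in:P4
Tick 5: [PARSE:-, VALIDATE:P4(v=8,ok=T), TRANSFORM:P3(v=0,ok=F), EMIT:P2(v=12,ok=T)] out:P1(v=0); in:-
Tick 6: [PARSE:-, VALIDATE:-, TRANSFORM:P4(v=24,ok=T), EMIT:P3(v=0,ok=F)] out:P2(v=12); in:-
Tick 7: [PARSE:-, VALIDATE:-, TRANSFORM:-, EMIT:P4(v=24,ok=T)] out:P3(v=0); in:-
Emitted by tick 7: ['P1', 'P2', 'P3']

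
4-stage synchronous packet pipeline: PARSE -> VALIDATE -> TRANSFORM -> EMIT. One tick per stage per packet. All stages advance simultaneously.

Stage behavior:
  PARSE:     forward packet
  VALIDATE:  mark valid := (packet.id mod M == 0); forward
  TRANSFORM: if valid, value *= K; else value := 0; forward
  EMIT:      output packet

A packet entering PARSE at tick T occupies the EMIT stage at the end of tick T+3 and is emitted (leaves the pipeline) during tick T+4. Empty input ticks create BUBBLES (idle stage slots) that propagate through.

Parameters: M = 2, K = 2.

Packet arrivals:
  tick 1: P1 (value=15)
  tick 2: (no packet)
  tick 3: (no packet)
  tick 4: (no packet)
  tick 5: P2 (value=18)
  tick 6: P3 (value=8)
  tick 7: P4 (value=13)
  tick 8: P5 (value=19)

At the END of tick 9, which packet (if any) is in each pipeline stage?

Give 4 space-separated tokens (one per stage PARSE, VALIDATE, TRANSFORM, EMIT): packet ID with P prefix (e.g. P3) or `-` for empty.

Tick 1: [PARSE:P1(v=15,ok=F), VALIDATE:-, TRANSFORM:-, EMIT:-] out:-; in:P1
Tick 2: [PARSE:-, VALIDATE:P1(v=15,ok=F), TRANSFORM:-, EMIT:-] out:-; in:-
Tick 3: [PARSE:-, VALIDATE:-, TRANSFORM:P1(v=0,ok=F), EMIT:-] out:-; in:-
Tick 4: [PARSE:-, VALIDATE:-, TRANSFORM:-, EMIT:P1(v=0,ok=F)] out:-; in:-
Tick 5: [PARSE:P2(v=18,ok=F), VALIDATE:-, TRANSFORM:-, EMIT:-] out:P1(v=0); in:P2
Tick 6: [PARSE:P3(v=8,ok=F), VALIDATE:P2(v=18,ok=T), TRANSFORM:-, EMIT:-] out:-; in:P3
Tick 7: [PARSE:P4(v=13,ok=F), VALIDATE:P3(v=8,ok=F), TRANSFORM:P2(v=36,ok=T), EMIT:-] out:-; in:P4
Tick 8: [PARSE:P5(v=19,ok=F), VALIDATE:P4(v=13,ok=T), TRANSFORM:P3(v=0,ok=F), EMIT:P2(v=36,ok=T)] out:-; in:P5
Tick 9: [PARSE:-, VALIDATE:P5(v=19,ok=F), TRANSFORM:P4(v=26,ok=T), EMIT:P3(v=0,ok=F)] out:P2(v=36); in:-
At end of tick 9: ['-', 'P5', 'P4', 'P3']

Answer: - P5 P4 P3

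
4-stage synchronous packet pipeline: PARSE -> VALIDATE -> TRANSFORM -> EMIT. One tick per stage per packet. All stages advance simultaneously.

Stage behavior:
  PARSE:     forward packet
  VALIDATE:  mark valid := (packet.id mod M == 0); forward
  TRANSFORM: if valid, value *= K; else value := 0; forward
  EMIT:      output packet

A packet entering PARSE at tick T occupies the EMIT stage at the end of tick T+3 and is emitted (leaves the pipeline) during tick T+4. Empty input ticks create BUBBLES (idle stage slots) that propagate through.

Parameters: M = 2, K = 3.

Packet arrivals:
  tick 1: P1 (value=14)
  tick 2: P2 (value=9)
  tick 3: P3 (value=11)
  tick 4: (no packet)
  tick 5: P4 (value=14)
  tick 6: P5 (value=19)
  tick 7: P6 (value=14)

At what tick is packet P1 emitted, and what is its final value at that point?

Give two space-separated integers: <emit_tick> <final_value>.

Tick 1: [PARSE:P1(v=14,ok=F), VALIDATE:-, TRANSFORM:-, EMIT:-] out:-; in:P1
Tick 2: [PARSE:P2(v=9,ok=F), VALIDATE:P1(v=14,ok=F), TRANSFORM:-, EMIT:-] out:-; in:P2
Tick 3: [PARSE:P3(v=11,ok=F), VALIDATE:P2(v=9,ok=T), TRANSFORM:P1(v=0,ok=F), EMIT:-] out:-; in:P3
Tick 4: [PARSE:-, VALIDATE:P3(v=11,ok=F), TRANSFORM:P2(v=27,ok=T), EMIT:P1(v=0,ok=F)] out:-; in:-
Tick 5: [PARSE:P4(v=14,ok=F), VALIDATE:-, TRANSFORM:P3(v=0,ok=F), EMIT:P2(v=27,ok=T)] out:P1(v=0); in:P4
Tick 6: [PARSE:P5(v=19,ok=F), VALIDATE:P4(v=14,ok=T), TRANSFORM:-, EMIT:P3(v=0,ok=F)] out:P2(v=27); in:P5
Tick 7: [PARSE:P6(v=14,ok=F), VALIDATE:P5(v=19,ok=F), TRANSFORM:P4(v=42,ok=T), EMIT:-] out:P3(v=0); in:P6
Tick 8: [PARSE:-, VALIDATE:P6(v=14,ok=T), TRANSFORM:P5(v=0,ok=F), EMIT:P4(v=42,ok=T)] out:-; in:-
Tick 9: [PARSE:-, VALIDATE:-, TRANSFORM:P6(v=42,ok=T), EMIT:P5(v=0,ok=F)] out:P4(v=42); in:-
Tick 10: [PARSE:-, VALIDATE:-, TRANSFORM:-, EMIT:P6(v=42,ok=T)] out:P5(v=0); in:-
Tick 11: [PARSE:-, VALIDATE:-, TRANSFORM:-, EMIT:-] out:P6(v=42); in:-
P1: arrives tick 1, valid=False (id=1, id%2=1), emit tick 5, final value 0

Answer: 5 0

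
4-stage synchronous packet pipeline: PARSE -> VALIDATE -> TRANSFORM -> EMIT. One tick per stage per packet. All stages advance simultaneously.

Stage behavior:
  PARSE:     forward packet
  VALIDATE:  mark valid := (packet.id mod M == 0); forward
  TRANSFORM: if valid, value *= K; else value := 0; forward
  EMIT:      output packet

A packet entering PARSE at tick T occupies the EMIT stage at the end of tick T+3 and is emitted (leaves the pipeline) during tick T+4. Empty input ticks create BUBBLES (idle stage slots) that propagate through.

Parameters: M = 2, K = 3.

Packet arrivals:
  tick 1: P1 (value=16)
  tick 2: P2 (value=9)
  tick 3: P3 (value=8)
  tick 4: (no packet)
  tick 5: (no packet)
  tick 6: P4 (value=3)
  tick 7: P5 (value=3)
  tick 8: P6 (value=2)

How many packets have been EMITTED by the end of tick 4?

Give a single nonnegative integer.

Answer: 0

Derivation:
Tick 1: [PARSE:P1(v=16,ok=F), VALIDATE:-, TRANSFORM:-, EMIT:-] out:-; in:P1
Tick 2: [PARSE:P2(v=9,ok=F), VALIDATE:P1(v=16,ok=F), TRANSFORM:-, EMIT:-] out:-; in:P2
Tick 3: [PARSE:P3(v=8,ok=F), VALIDATE:P2(v=9,ok=T), TRANSFORM:P1(v=0,ok=F), EMIT:-] out:-; in:P3
Tick 4: [PARSE:-, VALIDATE:P3(v=8,ok=F), TRANSFORM:P2(v=27,ok=T), EMIT:P1(v=0,ok=F)] out:-; in:-
Emitted by tick 4: []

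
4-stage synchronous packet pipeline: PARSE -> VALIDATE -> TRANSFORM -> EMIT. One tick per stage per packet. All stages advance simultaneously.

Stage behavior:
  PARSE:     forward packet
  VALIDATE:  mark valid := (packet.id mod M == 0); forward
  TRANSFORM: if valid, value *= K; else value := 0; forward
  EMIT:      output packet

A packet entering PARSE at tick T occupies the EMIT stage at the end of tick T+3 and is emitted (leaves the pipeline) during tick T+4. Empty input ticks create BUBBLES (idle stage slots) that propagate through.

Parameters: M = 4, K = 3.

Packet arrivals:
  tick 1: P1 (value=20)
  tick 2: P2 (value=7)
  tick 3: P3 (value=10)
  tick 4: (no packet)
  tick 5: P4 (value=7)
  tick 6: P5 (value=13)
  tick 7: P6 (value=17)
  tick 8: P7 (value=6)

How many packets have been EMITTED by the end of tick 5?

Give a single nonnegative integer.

Tick 1: [PARSE:P1(v=20,ok=F), VALIDATE:-, TRANSFORM:-, EMIT:-] out:-; in:P1
Tick 2: [PARSE:P2(v=7,ok=F), VALIDATE:P1(v=20,ok=F), TRANSFORM:-, EMIT:-] out:-; in:P2
Tick 3: [PARSE:P3(v=10,ok=F), VALIDATE:P2(v=7,ok=F), TRANSFORM:P1(v=0,ok=F), EMIT:-] out:-; in:P3
Tick 4: [PARSE:-, VALIDATE:P3(v=10,ok=F), TRANSFORM:P2(v=0,ok=F), EMIT:P1(v=0,ok=F)] out:-; in:-
Tick 5: [PARSE:P4(v=7,ok=F), VALIDATE:-, TRANSFORM:P3(v=0,ok=F), EMIT:P2(v=0,ok=F)] out:P1(v=0); in:P4
Emitted by tick 5: ['P1']

Answer: 1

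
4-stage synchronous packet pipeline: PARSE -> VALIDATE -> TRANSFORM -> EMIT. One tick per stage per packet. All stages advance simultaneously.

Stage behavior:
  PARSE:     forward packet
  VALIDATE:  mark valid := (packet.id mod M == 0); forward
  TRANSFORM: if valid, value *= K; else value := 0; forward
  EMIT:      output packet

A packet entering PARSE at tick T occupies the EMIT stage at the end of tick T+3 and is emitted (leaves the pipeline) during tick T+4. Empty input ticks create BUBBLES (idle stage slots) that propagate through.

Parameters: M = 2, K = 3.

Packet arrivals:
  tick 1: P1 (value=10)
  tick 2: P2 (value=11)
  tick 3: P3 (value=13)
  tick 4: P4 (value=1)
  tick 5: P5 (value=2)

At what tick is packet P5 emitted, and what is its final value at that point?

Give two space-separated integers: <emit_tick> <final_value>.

Tick 1: [PARSE:P1(v=10,ok=F), VALIDATE:-, TRANSFORM:-, EMIT:-] out:-; in:P1
Tick 2: [PARSE:P2(v=11,ok=F), VALIDATE:P1(v=10,ok=F), TRANSFORM:-, EMIT:-] out:-; in:P2
Tick 3: [PARSE:P3(v=13,ok=F), VALIDATE:P2(v=11,ok=T), TRANSFORM:P1(v=0,ok=F), EMIT:-] out:-; in:P3
Tick 4: [PARSE:P4(v=1,ok=F), VALIDATE:P3(v=13,ok=F), TRANSFORM:P2(v=33,ok=T), EMIT:P1(v=0,ok=F)] out:-; in:P4
Tick 5: [PARSE:P5(v=2,ok=F), VALIDATE:P4(v=1,ok=T), TRANSFORM:P3(v=0,ok=F), EMIT:P2(v=33,ok=T)] out:P1(v=0); in:P5
Tick 6: [PARSE:-, VALIDATE:P5(v=2,ok=F), TRANSFORM:P4(v=3,ok=T), EMIT:P3(v=0,ok=F)] out:P2(v=33); in:-
Tick 7: [PARSE:-, VALIDATE:-, TRANSFORM:P5(v=0,ok=F), EMIT:P4(v=3,ok=T)] out:P3(v=0); in:-
Tick 8: [PARSE:-, VALIDATE:-, TRANSFORM:-, EMIT:P5(v=0,ok=F)] out:P4(v=3); in:-
Tick 9: [PARSE:-, VALIDATE:-, TRANSFORM:-, EMIT:-] out:P5(v=0); in:-
P5: arrives tick 5, valid=False (id=5, id%2=1), emit tick 9, final value 0

Answer: 9 0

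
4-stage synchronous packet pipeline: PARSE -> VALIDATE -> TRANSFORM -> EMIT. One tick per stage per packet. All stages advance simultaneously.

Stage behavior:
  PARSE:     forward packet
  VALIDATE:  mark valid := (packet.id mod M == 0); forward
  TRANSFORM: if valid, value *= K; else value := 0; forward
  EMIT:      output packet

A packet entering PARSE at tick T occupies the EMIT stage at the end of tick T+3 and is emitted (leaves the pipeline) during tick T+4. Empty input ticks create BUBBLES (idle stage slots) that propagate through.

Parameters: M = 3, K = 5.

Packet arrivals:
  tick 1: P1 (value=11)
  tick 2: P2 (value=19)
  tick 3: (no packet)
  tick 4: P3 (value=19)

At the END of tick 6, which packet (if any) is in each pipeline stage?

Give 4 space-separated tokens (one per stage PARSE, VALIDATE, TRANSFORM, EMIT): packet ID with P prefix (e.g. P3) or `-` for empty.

Tick 1: [PARSE:P1(v=11,ok=F), VALIDATE:-, TRANSFORM:-, EMIT:-] out:-; in:P1
Tick 2: [PARSE:P2(v=19,ok=F), VALIDATE:P1(v=11,ok=F), TRANSFORM:-, EMIT:-] out:-; in:P2
Tick 3: [PARSE:-, VALIDATE:P2(v=19,ok=F), TRANSFORM:P1(v=0,ok=F), EMIT:-] out:-; in:-
Tick 4: [PARSE:P3(v=19,ok=F), VALIDATE:-, TRANSFORM:P2(v=0,ok=F), EMIT:P1(v=0,ok=F)] out:-; in:P3
Tick 5: [PARSE:-, VALIDATE:P3(v=19,ok=T), TRANSFORM:-, EMIT:P2(v=0,ok=F)] out:P1(v=0); in:-
Tick 6: [PARSE:-, VALIDATE:-, TRANSFORM:P3(v=95,ok=T), EMIT:-] out:P2(v=0); in:-
At end of tick 6: ['-', '-', 'P3', '-']

Answer: - - P3 -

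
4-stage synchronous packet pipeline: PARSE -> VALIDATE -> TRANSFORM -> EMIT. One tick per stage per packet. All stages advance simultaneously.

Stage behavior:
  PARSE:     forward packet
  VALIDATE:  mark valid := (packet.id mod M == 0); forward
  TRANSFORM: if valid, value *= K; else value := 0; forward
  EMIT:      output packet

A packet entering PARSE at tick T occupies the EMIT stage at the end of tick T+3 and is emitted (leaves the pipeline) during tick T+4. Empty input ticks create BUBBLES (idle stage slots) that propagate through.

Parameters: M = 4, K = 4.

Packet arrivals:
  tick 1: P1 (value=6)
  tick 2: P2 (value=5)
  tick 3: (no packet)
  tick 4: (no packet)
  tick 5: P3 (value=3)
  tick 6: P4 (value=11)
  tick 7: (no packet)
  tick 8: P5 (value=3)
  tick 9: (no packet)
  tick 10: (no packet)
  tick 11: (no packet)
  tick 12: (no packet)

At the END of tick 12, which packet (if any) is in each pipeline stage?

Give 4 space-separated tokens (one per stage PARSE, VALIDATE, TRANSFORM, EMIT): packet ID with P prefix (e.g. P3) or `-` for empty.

Answer: - - - -

Derivation:
Tick 1: [PARSE:P1(v=6,ok=F), VALIDATE:-, TRANSFORM:-, EMIT:-] out:-; in:P1
Tick 2: [PARSE:P2(v=5,ok=F), VALIDATE:P1(v=6,ok=F), TRANSFORM:-, EMIT:-] out:-; in:P2
Tick 3: [PARSE:-, VALIDATE:P2(v=5,ok=F), TRANSFORM:P1(v=0,ok=F), EMIT:-] out:-; in:-
Tick 4: [PARSE:-, VALIDATE:-, TRANSFORM:P2(v=0,ok=F), EMIT:P1(v=0,ok=F)] out:-; in:-
Tick 5: [PARSE:P3(v=3,ok=F), VALIDATE:-, TRANSFORM:-, EMIT:P2(v=0,ok=F)] out:P1(v=0); in:P3
Tick 6: [PARSE:P4(v=11,ok=F), VALIDATE:P3(v=3,ok=F), TRANSFORM:-, EMIT:-] out:P2(v=0); in:P4
Tick 7: [PARSE:-, VALIDATE:P4(v=11,ok=T), TRANSFORM:P3(v=0,ok=F), EMIT:-] out:-; in:-
Tick 8: [PARSE:P5(v=3,ok=F), VALIDATE:-, TRANSFORM:P4(v=44,ok=T), EMIT:P3(v=0,ok=F)] out:-; in:P5
Tick 9: [PARSE:-, VALIDATE:P5(v=3,ok=F), TRANSFORM:-, EMIT:P4(v=44,ok=T)] out:P3(v=0); in:-
Tick 10: [PARSE:-, VALIDATE:-, TRANSFORM:P5(v=0,ok=F), EMIT:-] out:P4(v=44); in:-
Tick 11: [PARSE:-, VALIDATE:-, TRANSFORM:-, EMIT:P5(v=0,ok=F)] out:-; in:-
Tick 12: [PARSE:-, VALIDATE:-, TRANSFORM:-, EMIT:-] out:P5(v=0); in:-
At end of tick 12: ['-', '-', '-', '-']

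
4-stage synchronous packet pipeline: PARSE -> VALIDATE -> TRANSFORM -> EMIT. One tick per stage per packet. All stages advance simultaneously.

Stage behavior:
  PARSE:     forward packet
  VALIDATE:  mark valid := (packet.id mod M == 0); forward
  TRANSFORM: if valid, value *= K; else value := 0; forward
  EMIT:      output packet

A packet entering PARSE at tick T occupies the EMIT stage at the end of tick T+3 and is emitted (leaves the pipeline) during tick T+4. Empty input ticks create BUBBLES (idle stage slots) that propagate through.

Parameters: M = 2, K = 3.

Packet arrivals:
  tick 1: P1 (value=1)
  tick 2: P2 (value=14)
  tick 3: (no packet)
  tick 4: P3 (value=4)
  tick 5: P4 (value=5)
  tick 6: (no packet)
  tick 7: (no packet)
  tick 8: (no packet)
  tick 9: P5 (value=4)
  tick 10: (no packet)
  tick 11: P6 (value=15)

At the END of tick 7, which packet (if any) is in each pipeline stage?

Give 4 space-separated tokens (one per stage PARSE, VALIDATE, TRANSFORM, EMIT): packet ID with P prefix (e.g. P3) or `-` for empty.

Answer: - - P4 P3

Derivation:
Tick 1: [PARSE:P1(v=1,ok=F), VALIDATE:-, TRANSFORM:-, EMIT:-] out:-; in:P1
Tick 2: [PARSE:P2(v=14,ok=F), VALIDATE:P1(v=1,ok=F), TRANSFORM:-, EMIT:-] out:-; in:P2
Tick 3: [PARSE:-, VALIDATE:P2(v=14,ok=T), TRANSFORM:P1(v=0,ok=F), EMIT:-] out:-; in:-
Tick 4: [PARSE:P3(v=4,ok=F), VALIDATE:-, TRANSFORM:P2(v=42,ok=T), EMIT:P1(v=0,ok=F)] out:-; in:P3
Tick 5: [PARSE:P4(v=5,ok=F), VALIDATE:P3(v=4,ok=F), TRANSFORM:-, EMIT:P2(v=42,ok=T)] out:P1(v=0); in:P4
Tick 6: [PARSE:-, VALIDATE:P4(v=5,ok=T), TRANSFORM:P3(v=0,ok=F), EMIT:-] out:P2(v=42); in:-
Tick 7: [PARSE:-, VALIDATE:-, TRANSFORM:P4(v=15,ok=T), EMIT:P3(v=0,ok=F)] out:-; in:-
At end of tick 7: ['-', '-', 'P4', 'P3']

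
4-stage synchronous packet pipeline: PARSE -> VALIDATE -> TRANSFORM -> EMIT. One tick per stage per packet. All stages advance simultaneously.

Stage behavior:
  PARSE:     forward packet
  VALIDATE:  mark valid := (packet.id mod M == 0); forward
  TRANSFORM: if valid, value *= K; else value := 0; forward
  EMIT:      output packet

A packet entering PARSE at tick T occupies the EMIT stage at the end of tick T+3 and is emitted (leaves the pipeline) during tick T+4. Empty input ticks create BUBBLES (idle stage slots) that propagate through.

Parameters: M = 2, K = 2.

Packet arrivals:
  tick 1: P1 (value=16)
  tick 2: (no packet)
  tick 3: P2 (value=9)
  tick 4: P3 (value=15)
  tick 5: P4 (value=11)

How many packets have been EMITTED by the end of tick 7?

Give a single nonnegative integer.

Answer: 2

Derivation:
Tick 1: [PARSE:P1(v=16,ok=F), VALIDATE:-, TRANSFORM:-, EMIT:-] out:-; in:P1
Tick 2: [PARSE:-, VALIDATE:P1(v=16,ok=F), TRANSFORM:-, EMIT:-] out:-; in:-
Tick 3: [PARSE:P2(v=9,ok=F), VALIDATE:-, TRANSFORM:P1(v=0,ok=F), EMIT:-] out:-; in:P2
Tick 4: [PARSE:P3(v=15,ok=F), VALIDATE:P2(v=9,ok=T), TRANSFORM:-, EMIT:P1(v=0,ok=F)] out:-; in:P3
Tick 5: [PARSE:P4(v=11,ok=F), VALIDATE:P3(v=15,ok=F), TRANSFORM:P2(v=18,ok=T), EMIT:-] out:P1(v=0); in:P4
Tick 6: [PARSE:-, VALIDATE:P4(v=11,ok=T), TRANSFORM:P3(v=0,ok=F), EMIT:P2(v=18,ok=T)] out:-; in:-
Tick 7: [PARSE:-, VALIDATE:-, TRANSFORM:P4(v=22,ok=T), EMIT:P3(v=0,ok=F)] out:P2(v=18); in:-
Emitted by tick 7: ['P1', 'P2']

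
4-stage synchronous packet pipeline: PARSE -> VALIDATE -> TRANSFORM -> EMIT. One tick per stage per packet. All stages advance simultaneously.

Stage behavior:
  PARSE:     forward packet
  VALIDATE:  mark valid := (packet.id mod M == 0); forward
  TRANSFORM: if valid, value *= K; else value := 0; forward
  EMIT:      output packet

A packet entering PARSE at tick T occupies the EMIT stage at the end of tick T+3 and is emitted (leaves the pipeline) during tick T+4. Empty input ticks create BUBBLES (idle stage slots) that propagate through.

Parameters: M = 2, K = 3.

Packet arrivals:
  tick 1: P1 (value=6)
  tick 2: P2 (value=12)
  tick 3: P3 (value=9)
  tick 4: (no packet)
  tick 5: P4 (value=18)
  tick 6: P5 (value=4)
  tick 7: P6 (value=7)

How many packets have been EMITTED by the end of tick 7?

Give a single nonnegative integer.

Tick 1: [PARSE:P1(v=6,ok=F), VALIDATE:-, TRANSFORM:-, EMIT:-] out:-; in:P1
Tick 2: [PARSE:P2(v=12,ok=F), VALIDATE:P1(v=6,ok=F), TRANSFORM:-, EMIT:-] out:-; in:P2
Tick 3: [PARSE:P3(v=9,ok=F), VALIDATE:P2(v=12,ok=T), TRANSFORM:P1(v=0,ok=F), EMIT:-] out:-; in:P3
Tick 4: [PARSE:-, VALIDATE:P3(v=9,ok=F), TRANSFORM:P2(v=36,ok=T), EMIT:P1(v=0,ok=F)] out:-; in:-
Tick 5: [PARSE:P4(v=18,ok=F), VALIDATE:-, TRANSFORM:P3(v=0,ok=F), EMIT:P2(v=36,ok=T)] out:P1(v=0); in:P4
Tick 6: [PARSE:P5(v=4,ok=F), VALIDATE:P4(v=18,ok=T), TRANSFORM:-, EMIT:P3(v=0,ok=F)] out:P2(v=36); in:P5
Tick 7: [PARSE:P6(v=7,ok=F), VALIDATE:P5(v=4,ok=F), TRANSFORM:P4(v=54,ok=T), EMIT:-] out:P3(v=0); in:P6
Emitted by tick 7: ['P1', 'P2', 'P3']

Answer: 3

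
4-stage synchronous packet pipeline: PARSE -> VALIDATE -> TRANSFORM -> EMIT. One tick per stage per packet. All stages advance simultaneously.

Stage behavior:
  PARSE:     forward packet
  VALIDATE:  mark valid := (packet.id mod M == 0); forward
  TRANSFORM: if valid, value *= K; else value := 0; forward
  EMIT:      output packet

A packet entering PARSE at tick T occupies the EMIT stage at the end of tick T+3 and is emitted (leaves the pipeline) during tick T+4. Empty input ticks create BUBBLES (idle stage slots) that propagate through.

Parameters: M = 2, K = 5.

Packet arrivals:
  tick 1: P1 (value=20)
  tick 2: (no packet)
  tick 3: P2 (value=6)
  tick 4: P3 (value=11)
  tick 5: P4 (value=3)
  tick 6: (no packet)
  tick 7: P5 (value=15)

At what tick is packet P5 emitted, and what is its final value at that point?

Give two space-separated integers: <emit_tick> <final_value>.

Answer: 11 0

Derivation:
Tick 1: [PARSE:P1(v=20,ok=F), VALIDATE:-, TRANSFORM:-, EMIT:-] out:-; in:P1
Tick 2: [PARSE:-, VALIDATE:P1(v=20,ok=F), TRANSFORM:-, EMIT:-] out:-; in:-
Tick 3: [PARSE:P2(v=6,ok=F), VALIDATE:-, TRANSFORM:P1(v=0,ok=F), EMIT:-] out:-; in:P2
Tick 4: [PARSE:P3(v=11,ok=F), VALIDATE:P2(v=6,ok=T), TRANSFORM:-, EMIT:P1(v=0,ok=F)] out:-; in:P3
Tick 5: [PARSE:P4(v=3,ok=F), VALIDATE:P3(v=11,ok=F), TRANSFORM:P2(v=30,ok=T), EMIT:-] out:P1(v=0); in:P4
Tick 6: [PARSE:-, VALIDATE:P4(v=3,ok=T), TRANSFORM:P3(v=0,ok=F), EMIT:P2(v=30,ok=T)] out:-; in:-
Tick 7: [PARSE:P5(v=15,ok=F), VALIDATE:-, TRANSFORM:P4(v=15,ok=T), EMIT:P3(v=0,ok=F)] out:P2(v=30); in:P5
Tick 8: [PARSE:-, VALIDATE:P5(v=15,ok=F), TRANSFORM:-, EMIT:P4(v=15,ok=T)] out:P3(v=0); in:-
Tick 9: [PARSE:-, VALIDATE:-, TRANSFORM:P5(v=0,ok=F), EMIT:-] out:P4(v=15); in:-
Tick 10: [PARSE:-, VALIDATE:-, TRANSFORM:-, EMIT:P5(v=0,ok=F)] out:-; in:-
Tick 11: [PARSE:-, VALIDATE:-, TRANSFORM:-, EMIT:-] out:P5(v=0); in:-
P5: arrives tick 7, valid=False (id=5, id%2=1), emit tick 11, final value 0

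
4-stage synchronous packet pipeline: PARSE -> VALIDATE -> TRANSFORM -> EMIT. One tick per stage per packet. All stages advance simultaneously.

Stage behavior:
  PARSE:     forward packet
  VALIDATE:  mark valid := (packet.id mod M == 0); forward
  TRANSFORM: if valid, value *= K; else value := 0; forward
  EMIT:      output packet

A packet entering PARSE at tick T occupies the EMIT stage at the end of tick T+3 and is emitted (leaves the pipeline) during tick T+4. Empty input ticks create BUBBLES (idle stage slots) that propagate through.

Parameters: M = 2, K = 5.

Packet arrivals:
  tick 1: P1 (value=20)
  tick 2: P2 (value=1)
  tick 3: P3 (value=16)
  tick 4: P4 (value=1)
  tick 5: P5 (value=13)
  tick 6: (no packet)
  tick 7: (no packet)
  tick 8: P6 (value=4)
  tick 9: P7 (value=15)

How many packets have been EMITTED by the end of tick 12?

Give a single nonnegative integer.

Tick 1: [PARSE:P1(v=20,ok=F), VALIDATE:-, TRANSFORM:-, EMIT:-] out:-; in:P1
Tick 2: [PARSE:P2(v=1,ok=F), VALIDATE:P1(v=20,ok=F), TRANSFORM:-, EMIT:-] out:-; in:P2
Tick 3: [PARSE:P3(v=16,ok=F), VALIDATE:P2(v=1,ok=T), TRANSFORM:P1(v=0,ok=F), EMIT:-] out:-; in:P3
Tick 4: [PARSE:P4(v=1,ok=F), VALIDATE:P3(v=16,ok=F), TRANSFORM:P2(v=5,ok=T), EMIT:P1(v=0,ok=F)] out:-; in:P4
Tick 5: [PARSE:P5(v=13,ok=F), VALIDATE:P4(v=1,ok=T), TRANSFORM:P3(v=0,ok=F), EMIT:P2(v=5,ok=T)] out:P1(v=0); in:P5
Tick 6: [PARSE:-, VALIDATE:P5(v=13,ok=F), TRANSFORM:P4(v=5,ok=T), EMIT:P3(v=0,ok=F)] out:P2(v=5); in:-
Tick 7: [PARSE:-, VALIDATE:-, TRANSFORM:P5(v=0,ok=F), EMIT:P4(v=5,ok=T)] out:P3(v=0); in:-
Tick 8: [PARSE:P6(v=4,ok=F), VALIDATE:-, TRANSFORM:-, EMIT:P5(v=0,ok=F)] out:P4(v=5); in:P6
Tick 9: [PARSE:P7(v=15,ok=F), VALIDATE:P6(v=4,ok=T), TRANSFORM:-, EMIT:-] out:P5(v=0); in:P7
Tick 10: [PARSE:-, VALIDATE:P7(v=15,ok=F), TRANSFORM:P6(v=20,ok=T), EMIT:-] out:-; in:-
Tick 11: [PARSE:-, VALIDATE:-, TRANSFORM:P7(v=0,ok=F), EMIT:P6(v=20,ok=T)] out:-; in:-
Tick 12: [PARSE:-, VALIDATE:-, TRANSFORM:-, EMIT:P7(v=0,ok=F)] out:P6(v=20); in:-
Emitted by tick 12: ['P1', 'P2', 'P3', 'P4', 'P5', 'P6']

Answer: 6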